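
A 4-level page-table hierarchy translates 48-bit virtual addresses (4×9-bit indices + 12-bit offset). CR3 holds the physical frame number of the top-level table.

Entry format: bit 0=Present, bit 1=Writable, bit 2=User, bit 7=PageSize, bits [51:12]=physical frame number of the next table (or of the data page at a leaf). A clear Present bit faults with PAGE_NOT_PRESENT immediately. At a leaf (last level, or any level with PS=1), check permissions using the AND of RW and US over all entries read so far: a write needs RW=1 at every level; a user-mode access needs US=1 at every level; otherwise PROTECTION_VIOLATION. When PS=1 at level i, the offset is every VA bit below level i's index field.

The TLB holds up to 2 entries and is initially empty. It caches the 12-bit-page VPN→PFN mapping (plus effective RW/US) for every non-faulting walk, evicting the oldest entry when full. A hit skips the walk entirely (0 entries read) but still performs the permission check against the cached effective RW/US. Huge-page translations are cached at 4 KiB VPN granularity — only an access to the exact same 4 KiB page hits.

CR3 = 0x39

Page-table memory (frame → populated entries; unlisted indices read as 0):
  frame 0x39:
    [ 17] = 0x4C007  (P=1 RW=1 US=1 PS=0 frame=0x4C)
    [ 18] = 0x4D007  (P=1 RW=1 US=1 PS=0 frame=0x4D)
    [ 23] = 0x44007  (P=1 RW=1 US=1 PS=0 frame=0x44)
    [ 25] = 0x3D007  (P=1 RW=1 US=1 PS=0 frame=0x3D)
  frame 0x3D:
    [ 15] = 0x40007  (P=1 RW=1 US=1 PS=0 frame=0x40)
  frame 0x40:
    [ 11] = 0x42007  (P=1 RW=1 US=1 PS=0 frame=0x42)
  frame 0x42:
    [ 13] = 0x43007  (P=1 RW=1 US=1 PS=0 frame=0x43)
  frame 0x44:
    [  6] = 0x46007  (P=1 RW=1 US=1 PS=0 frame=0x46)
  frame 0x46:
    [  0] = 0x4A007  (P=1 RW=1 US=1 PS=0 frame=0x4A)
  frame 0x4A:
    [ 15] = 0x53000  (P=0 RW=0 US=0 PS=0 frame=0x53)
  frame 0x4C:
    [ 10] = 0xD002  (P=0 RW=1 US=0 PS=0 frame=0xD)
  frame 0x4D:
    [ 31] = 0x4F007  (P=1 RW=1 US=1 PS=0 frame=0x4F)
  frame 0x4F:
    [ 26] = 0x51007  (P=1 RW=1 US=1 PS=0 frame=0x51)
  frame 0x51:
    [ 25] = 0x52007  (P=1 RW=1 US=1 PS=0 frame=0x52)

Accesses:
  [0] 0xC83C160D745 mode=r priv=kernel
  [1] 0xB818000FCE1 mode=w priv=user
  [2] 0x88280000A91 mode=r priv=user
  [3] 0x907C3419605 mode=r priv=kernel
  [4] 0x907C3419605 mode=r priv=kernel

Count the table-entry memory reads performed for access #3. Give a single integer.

Per-access translation:
#0 VA=0xC83C160D745 (r,kernel):
  L0 @0x39[25] → 0x3D007  P=1,RW=1,US=1,PS=0
  L1 @0x3D[15] → 0x40007  P=1,RW=1,US=1,PS=0
  L2 @0x40[11] → 0x42007  P=1,RW=1,US=1,PS=0
  L3 @0x42[13] → 0x43007  P=1,RW=1,US=1,PS=0
  ✓ 0x43745  — 4 lookups
#1 VA=0xB818000FCE1 (w,user):
  L0 @0x39[23] → 0x44007  P=1,RW=1,US=1,PS=0
  L1 @0x44[6] → 0x46007  P=1,RW=1,US=1,PS=0
  L2 @0x46[0] → 0x4A007  P=1,RW=1,US=1,PS=0
  L3 @0x4A[15] → 0x53000  P=0,RW=0,US=0,PS=0
  ⇒ fault: PAGE_NOT_PRESENT  — 4 lookups
#2 VA=0x88280000A91 (r,user):
  L0 @0x39[17] → 0x4C007  P=1,RW=1,US=1,PS=0
  L1 @0x4C[10] → 0xD002  P=0,RW=1,US=0,PS=0
  ⇒ fault: PAGE_NOT_PRESENT  — 2 lookups
#3 VA=0x907C3419605 (r,kernel):
  L0 @0x39[18] → 0x4D007  P=1,RW=1,US=1,PS=0
  L1 @0x4D[31] → 0x4F007  P=1,RW=1,US=1,PS=0
  L2 @0x4F[26] → 0x51007  P=1,RW=1,US=1,PS=0
  L3 @0x51[25] → 0x52007  P=1,RW=1,US=1,PS=0
  ✓ 0x52605  — 4 lookups
#4 VA=0x907C3419605 (r,kernel):
  TLB hit vpn=0x907C3419 → PA=0x52605

Entries read for #3: 4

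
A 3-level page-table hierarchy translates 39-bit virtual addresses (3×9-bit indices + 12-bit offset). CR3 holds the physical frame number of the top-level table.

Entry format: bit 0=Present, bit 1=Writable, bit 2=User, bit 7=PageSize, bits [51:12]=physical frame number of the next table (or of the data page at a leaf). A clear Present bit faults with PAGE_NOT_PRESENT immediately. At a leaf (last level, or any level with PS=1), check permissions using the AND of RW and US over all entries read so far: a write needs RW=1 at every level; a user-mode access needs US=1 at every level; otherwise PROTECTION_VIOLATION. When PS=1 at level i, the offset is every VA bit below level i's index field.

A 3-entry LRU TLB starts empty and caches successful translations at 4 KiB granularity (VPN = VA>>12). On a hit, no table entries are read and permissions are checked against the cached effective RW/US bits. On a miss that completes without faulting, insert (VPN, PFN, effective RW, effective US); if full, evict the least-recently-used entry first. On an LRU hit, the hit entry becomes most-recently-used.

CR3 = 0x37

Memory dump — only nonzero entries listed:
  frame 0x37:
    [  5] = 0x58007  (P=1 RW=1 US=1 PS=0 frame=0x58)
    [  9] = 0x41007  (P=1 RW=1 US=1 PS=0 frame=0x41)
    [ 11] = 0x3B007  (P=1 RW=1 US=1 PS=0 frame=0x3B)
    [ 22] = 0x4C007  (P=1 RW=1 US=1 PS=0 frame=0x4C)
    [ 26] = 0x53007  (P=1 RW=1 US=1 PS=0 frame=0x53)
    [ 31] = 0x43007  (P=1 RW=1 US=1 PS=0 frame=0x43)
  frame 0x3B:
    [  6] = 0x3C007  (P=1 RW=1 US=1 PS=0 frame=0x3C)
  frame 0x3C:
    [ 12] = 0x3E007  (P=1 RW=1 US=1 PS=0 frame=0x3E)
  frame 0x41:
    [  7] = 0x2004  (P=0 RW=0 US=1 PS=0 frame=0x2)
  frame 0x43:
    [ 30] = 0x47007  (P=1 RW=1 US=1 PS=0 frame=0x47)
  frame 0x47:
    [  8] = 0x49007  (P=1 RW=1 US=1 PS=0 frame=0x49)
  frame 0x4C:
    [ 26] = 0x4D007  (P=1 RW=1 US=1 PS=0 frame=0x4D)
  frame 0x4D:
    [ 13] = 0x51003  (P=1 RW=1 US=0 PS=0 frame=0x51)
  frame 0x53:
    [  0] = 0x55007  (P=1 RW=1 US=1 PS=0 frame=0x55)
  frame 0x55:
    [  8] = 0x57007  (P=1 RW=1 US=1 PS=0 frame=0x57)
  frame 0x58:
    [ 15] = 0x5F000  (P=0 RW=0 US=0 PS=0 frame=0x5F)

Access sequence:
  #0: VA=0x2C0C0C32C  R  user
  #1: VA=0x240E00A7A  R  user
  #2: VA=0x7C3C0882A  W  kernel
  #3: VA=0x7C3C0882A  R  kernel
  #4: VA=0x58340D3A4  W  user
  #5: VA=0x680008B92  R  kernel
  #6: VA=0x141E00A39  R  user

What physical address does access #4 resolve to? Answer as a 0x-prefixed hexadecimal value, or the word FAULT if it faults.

Per-access translation:
#0 VA=0x2C0C0C32C (r,user):
  lvl0: tbl 0x37, slot 11 ⇒ 0x3B007 (P1/RW1/US1/PS0)
  lvl1: tbl 0x3B, slot 6 ⇒ 0x3C007 (P1/RW1/US1/PS0)
  lvl2: tbl 0x3C, slot 12 ⇒ 0x3E007 (P1/RW1/US1/PS0)
  ⇒ phys 0x3E32C  [3 reads]
#1 VA=0x240E00A7A (r,user):
  lvl0: tbl 0x37, slot 9 ⇒ 0x41007 (P1/RW1/US1/PS0)
  lvl1: tbl 0x41, slot 7 ⇒ 0x2004 (P0/RW0/US1/PS0)
  → PAGE_NOT_PRESENT  (2 entries read)
#2 VA=0x7C3C0882A (w,kernel):
  lvl0: tbl 0x37, slot 31 ⇒ 0x43007 (P1/RW1/US1/PS0)
  lvl1: tbl 0x43, slot 30 ⇒ 0x47007 (P1/RW1/US1/PS0)
  lvl2: tbl 0x47, slot 8 ⇒ 0x49007 (P1/RW1/US1/PS0)
  ⇒ phys 0x4982A  [3 reads]
#3 VA=0x7C3C0882A (r,kernel):
  TLB hit vpn=0x7C3C08 → PA=0x4982A
#4 VA=0x58340D3A4 (w,user):
  lvl0: tbl 0x37, slot 22 ⇒ 0x4C007 (P1/RW1/US1/PS0)
  lvl1: tbl 0x4C, slot 26 ⇒ 0x4D007 (P1/RW1/US1/PS0)
  lvl2: tbl 0x4D, slot 13 ⇒ 0x51003 (P1/RW1/US0/PS0)
  → PROTECTION_VIOLATION  (3 entries read)
#5 VA=0x680008B92 (r,kernel):
  lvl0: tbl 0x37, slot 26 ⇒ 0x53007 (P1/RW1/US1/PS0)
  lvl1: tbl 0x53, slot 0 ⇒ 0x55007 (P1/RW1/US1/PS0)
  lvl2: tbl 0x55, slot 8 ⇒ 0x57007 (P1/RW1/US1/PS0)
  ⇒ phys 0x57B92  [3 reads]
#6 VA=0x141E00A39 (r,user):
  lvl0: tbl 0x37, slot 5 ⇒ 0x58007 (P1/RW1/US1/PS0)
  lvl1: tbl 0x58, slot 15 ⇒ 0x5F000 (P0/RW0/US0/PS0)
  → PAGE_NOT_PRESENT  (2 entries read)

Access #4 PA: FAULT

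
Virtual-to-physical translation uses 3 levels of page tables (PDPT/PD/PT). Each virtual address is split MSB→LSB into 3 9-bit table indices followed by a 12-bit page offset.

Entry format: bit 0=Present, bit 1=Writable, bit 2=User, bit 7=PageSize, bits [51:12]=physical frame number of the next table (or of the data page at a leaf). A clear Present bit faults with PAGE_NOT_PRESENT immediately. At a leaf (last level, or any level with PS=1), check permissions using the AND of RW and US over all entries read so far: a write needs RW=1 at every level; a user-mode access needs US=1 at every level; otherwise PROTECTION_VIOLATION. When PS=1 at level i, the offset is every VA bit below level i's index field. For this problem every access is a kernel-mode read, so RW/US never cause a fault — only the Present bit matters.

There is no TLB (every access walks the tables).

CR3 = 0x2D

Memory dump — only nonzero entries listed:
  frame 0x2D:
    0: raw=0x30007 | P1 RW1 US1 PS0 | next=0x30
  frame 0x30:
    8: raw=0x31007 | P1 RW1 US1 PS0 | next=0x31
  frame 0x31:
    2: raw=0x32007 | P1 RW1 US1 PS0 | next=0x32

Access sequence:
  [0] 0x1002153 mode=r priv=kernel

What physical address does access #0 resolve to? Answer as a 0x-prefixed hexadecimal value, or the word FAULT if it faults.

Trace:
#0 VA=0x1002153 (r,kernel):
  L0 @0x2D[0] → 0x30007  P=1,RW=1,US=1,PS=0
  L1 @0x30[8] → 0x31007  P=1,RW=1,US=1,PS=0
  L2 @0x31[2] → 0x32007  P=1,RW=1,US=1,PS=0
  → PA=0x32153  (3 entries read)

Access #0 PA: 0x32153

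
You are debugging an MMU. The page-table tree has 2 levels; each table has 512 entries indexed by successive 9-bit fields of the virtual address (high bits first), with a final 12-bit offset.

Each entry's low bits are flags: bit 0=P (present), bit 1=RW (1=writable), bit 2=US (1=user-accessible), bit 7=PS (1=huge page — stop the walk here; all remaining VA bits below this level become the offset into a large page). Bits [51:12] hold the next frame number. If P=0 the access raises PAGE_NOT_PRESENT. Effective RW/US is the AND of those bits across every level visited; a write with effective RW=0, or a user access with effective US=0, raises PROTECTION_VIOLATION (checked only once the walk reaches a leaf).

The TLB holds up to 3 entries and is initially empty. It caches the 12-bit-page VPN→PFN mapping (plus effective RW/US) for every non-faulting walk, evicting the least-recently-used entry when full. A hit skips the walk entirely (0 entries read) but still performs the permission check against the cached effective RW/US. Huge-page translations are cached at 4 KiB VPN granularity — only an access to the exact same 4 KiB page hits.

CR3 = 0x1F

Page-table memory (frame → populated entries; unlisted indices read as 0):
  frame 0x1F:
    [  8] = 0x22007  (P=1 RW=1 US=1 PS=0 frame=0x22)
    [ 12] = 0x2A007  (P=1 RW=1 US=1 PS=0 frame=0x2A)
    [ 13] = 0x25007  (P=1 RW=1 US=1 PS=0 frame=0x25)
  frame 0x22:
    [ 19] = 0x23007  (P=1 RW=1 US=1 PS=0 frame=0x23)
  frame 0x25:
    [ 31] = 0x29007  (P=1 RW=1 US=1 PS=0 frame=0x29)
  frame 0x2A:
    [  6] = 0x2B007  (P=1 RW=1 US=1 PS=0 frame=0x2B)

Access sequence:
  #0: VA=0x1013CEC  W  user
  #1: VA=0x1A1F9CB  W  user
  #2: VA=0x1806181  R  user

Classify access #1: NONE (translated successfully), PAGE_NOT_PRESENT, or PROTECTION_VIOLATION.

Walk each access:
#0 VA=0x1013CEC (w,user):
  L0 @0x1F[8] → 0x22007  P=1,RW=1,US=1,PS=0
  L1 @0x22[19] → 0x23007  P=1,RW=1,US=1,PS=0
  ⇒ phys 0x23CEC  [2 reads]
#1 VA=0x1A1F9CB (w,user):
  L0 @0x1F[13] → 0x25007  P=1,RW=1,US=1,PS=0
  L1 @0x25[31] → 0x29007  P=1,RW=1,US=1,PS=0
  ⇒ phys 0x299CB  [2 reads]
#2 VA=0x1806181 (r,user):
  L0 @0x1F[12] → 0x2A007  P=1,RW=1,US=1,PS=0
  L1 @0x2A[6] → 0x2B007  P=1,RW=1,US=1,PS=0
  ⇒ phys 0x2B181  [2 reads]

Access #1 fault: NONE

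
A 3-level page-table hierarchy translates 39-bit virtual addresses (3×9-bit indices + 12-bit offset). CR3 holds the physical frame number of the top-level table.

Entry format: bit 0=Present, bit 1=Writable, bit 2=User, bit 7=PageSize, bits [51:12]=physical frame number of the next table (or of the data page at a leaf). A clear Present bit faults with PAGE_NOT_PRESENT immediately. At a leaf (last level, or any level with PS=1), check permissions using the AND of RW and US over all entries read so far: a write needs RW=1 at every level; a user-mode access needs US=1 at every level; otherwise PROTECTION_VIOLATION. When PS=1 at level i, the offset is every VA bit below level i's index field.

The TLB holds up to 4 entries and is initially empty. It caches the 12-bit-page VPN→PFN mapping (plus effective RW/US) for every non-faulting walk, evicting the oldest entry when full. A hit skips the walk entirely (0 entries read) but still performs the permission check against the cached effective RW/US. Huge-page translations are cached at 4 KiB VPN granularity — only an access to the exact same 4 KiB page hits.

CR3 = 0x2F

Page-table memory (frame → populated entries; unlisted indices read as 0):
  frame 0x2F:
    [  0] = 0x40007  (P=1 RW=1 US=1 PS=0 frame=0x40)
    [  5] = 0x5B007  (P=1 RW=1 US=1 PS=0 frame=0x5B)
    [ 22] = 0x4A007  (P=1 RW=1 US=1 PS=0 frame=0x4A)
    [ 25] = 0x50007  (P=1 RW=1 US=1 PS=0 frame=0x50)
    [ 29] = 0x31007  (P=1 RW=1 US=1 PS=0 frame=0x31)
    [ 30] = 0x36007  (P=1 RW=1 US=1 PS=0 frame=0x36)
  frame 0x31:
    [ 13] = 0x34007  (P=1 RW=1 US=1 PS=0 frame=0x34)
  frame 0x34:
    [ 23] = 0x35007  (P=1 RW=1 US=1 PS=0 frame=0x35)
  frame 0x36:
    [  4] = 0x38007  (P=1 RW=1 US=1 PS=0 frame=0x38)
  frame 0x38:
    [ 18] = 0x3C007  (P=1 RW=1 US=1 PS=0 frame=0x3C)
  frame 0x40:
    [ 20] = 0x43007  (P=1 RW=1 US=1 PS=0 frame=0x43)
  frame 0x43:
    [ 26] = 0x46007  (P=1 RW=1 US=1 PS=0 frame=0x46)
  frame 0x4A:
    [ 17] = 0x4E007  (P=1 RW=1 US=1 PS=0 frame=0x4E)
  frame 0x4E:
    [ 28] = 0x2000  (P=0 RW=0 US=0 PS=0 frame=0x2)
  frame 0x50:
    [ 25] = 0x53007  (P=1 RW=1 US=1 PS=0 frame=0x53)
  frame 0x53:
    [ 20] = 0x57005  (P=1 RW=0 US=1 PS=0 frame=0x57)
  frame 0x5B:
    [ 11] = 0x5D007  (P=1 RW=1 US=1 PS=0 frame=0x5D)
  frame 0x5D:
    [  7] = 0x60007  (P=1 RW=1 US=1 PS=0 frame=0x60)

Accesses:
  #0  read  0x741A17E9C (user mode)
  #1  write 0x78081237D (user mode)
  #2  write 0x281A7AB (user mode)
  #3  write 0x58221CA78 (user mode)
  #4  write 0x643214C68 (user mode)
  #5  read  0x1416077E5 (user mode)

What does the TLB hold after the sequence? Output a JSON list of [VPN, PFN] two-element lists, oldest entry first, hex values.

Walk each access:
#0 VA=0x741A17E9C (r,user):
  lvl0: tbl 0x2F, slot 29 ⇒ 0x31007 (P1/RW1/US1/PS0)
  lvl1: tbl 0x31, slot 13 ⇒ 0x34007 (P1/RW1/US1/PS0)
  lvl2: tbl 0x34, slot 23 ⇒ 0x35007 (P1/RW1/US1/PS0)
  ✓ 0x35E9C  — 3 lookups
#1 VA=0x78081237D (w,user):
  lvl0: tbl 0x2F, slot 30 ⇒ 0x36007 (P1/RW1/US1/PS0)
  lvl1: tbl 0x36, slot 4 ⇒ 0x38007 (P1/RW1/US1/PS0)
  lvl2: tbl 0x38, slot 18 ⇒ 0x3C007 (P1/RW1/US1/PS0)
  ✓ 0x3C37D  — 3 lookups
#2 VA=0x281A7AB (w,user):
  lvl0: tbl 0x2F, slot 0 ⇒ 0x40007 (P1/RW1/US1/PS0)
  lvl1: tbl 0x40, slot 20 ⇒ 0x43007 (P1/RW1/US1/PS0)
  lvl2: tbl 0x43, slot 26 ⇒ 0x46007 (P1/RW1/US1/PS0)
  ✓ 0x467AB  — 3 lookups
#3 VA=0x58221CA78 (w,user):
  lvl0: tbl 0x2F, slot 22 ⇒ 0x4A007 (P1/RW1/US1/PS0)
  lvl1: tbl 0x4A, slot 17 ⇒ 0x4E007 (P1/RW1/US1/PS0)
  lvl2: tbl 0x4E, slot 28 ⇒ 0x2000 (P0/RW0/US0/PS0)
  → PAGE_NOT_PRESENT  (3 entries read)
#4 VA=0x643214C68 (w,user):
  lvl0: tbl 0x2F, slot 25 ⇒ 0x50007 (P1/RW1/US1/PS0)
  lvl1: tbl 0x50, slot 25 ⇒ 0x53007 (P1/RW1/US1/PS0)
  lvl2: tbl 0x53, slot 20 ⇒ 0x57005 (P1/RW0/US1/PS0)
  → PROTECTION_VIOLATION  (3 entries read)
#5 VA=0x1416077E5 (r,user):
  lvl0: tbl 0x2F, slot 5 ⇒ 0x5B007 (P1/RW1/US1/PS0)
  lvl1: tbl 0x5B, slot 11 ⇒ 0x5D007 (P1/RW1/US1/PS0)
  lvl2: tbl 0x5D, slot 7 ⇒ 0x60007 (P1/RW1/US1/PS0)
  ✓ 0x607E5  — 3 lookups

TLB: [["0x741A17", "0x35"], ["0x780812", "0x3C"], ["0x281A", "0x46"], ["0x141607", "0x60"]]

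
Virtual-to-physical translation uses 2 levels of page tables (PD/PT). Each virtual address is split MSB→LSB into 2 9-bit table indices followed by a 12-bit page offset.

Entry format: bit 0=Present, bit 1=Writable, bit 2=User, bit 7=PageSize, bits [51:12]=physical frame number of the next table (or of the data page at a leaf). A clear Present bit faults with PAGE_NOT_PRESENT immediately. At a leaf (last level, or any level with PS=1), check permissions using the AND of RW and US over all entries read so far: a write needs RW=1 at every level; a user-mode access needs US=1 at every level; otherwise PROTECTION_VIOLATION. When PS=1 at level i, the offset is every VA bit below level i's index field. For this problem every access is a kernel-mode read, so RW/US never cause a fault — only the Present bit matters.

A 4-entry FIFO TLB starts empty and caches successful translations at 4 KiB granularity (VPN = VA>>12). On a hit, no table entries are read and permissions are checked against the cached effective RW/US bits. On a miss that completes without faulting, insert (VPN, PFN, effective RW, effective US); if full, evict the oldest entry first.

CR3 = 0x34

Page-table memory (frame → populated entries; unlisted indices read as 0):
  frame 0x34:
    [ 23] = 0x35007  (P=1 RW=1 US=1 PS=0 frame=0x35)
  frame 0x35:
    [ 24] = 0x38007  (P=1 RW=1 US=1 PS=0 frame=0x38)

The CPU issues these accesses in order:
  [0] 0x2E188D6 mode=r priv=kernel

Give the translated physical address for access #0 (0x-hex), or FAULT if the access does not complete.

Per-access translation:
#0 VA=0x2E188D6 (r,kernel):
  lvl0: tbl 0x34, slot 23 ⇒ 0x35007 (P1/RW1/US1/PS0)
  lvl1: tbl 0x35, slot 24 ⇒ 0x38007 (P1/RW1/US1/PS0)
  → PA=0x388D6  (2 entries read)

Access #0 PA: 0x388D6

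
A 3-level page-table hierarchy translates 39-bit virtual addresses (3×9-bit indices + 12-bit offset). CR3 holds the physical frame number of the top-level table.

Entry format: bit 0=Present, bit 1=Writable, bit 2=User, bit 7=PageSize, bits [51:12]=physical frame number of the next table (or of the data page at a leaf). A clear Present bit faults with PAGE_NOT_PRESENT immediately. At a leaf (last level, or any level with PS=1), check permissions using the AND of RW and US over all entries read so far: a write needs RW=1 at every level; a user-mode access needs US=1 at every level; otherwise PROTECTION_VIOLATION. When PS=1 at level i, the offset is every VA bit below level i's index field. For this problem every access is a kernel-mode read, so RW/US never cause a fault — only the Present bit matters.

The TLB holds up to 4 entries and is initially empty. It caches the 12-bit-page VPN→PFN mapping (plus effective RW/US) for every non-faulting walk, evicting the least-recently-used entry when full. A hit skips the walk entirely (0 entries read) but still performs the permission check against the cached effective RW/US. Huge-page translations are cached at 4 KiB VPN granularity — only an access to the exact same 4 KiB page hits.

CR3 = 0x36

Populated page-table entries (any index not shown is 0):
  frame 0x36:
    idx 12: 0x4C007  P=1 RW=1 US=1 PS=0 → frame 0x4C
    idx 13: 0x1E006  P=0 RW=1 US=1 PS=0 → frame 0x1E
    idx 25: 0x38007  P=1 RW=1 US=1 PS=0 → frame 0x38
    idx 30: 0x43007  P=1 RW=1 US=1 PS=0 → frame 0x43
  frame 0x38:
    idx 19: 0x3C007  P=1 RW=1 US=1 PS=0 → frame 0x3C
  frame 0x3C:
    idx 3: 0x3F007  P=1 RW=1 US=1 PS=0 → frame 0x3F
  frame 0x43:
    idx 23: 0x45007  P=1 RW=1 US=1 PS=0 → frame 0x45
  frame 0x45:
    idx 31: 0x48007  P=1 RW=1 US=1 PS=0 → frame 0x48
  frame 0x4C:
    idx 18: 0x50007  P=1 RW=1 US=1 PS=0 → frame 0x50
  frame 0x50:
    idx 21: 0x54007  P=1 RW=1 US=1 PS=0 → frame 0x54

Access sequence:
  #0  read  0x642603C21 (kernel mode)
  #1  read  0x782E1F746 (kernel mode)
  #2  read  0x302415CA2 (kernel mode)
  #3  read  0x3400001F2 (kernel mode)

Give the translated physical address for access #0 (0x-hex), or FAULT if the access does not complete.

Trace:
#0 VA=0x642603C21 (r,kernel):
  L0 @0x36[25] → 0x38007  P=1,RW=1,US=1,PS=0
  L1 @0x38[19] → 0x3C007  P=1,RW=1,US=1,PS=0
  L2 @0x3C[3] → 0x3F007  P=1,RW=1,US=1,PS=0
  → PA=0x3FC21  (3 entries read)
#1 VA=0x782E1F746 (r,kernel):
  L0 @0x36[30] → 0x43007  P=1,RW=1,US=1,PS=0
  L1 @0x43[23] → 0x45007  P=1,RW=1,US=1,PS=0
  L2 @0x45[31] → 0x48007  P=1,RW=1,US=1,PS=0
  → PA=0x48746  (3 entries read)
#2 VA=0x302415CA2 (r,kernel):
  L0 @0x36[12] → 0x4C007  P=1,RW=1,US=1,PS=0
  L1 @0x4C[18] → 0x50007  P=1,RW=1,US=1,PS=0
  L2 @0x50[21] → 0x54007  P=1,RW=1,US=1,PS=0
  → PA=0x54CA2  (3 entries read)
#3 VA=0x3400001F2 (r,kernel):
  L0 @0x36[13] → 0x1E006  P=0,RW=1,US=1,PS=0
  → PAGE_NOT_PRESENT  (1 entries read)

Access #0 PA: 0x3FC21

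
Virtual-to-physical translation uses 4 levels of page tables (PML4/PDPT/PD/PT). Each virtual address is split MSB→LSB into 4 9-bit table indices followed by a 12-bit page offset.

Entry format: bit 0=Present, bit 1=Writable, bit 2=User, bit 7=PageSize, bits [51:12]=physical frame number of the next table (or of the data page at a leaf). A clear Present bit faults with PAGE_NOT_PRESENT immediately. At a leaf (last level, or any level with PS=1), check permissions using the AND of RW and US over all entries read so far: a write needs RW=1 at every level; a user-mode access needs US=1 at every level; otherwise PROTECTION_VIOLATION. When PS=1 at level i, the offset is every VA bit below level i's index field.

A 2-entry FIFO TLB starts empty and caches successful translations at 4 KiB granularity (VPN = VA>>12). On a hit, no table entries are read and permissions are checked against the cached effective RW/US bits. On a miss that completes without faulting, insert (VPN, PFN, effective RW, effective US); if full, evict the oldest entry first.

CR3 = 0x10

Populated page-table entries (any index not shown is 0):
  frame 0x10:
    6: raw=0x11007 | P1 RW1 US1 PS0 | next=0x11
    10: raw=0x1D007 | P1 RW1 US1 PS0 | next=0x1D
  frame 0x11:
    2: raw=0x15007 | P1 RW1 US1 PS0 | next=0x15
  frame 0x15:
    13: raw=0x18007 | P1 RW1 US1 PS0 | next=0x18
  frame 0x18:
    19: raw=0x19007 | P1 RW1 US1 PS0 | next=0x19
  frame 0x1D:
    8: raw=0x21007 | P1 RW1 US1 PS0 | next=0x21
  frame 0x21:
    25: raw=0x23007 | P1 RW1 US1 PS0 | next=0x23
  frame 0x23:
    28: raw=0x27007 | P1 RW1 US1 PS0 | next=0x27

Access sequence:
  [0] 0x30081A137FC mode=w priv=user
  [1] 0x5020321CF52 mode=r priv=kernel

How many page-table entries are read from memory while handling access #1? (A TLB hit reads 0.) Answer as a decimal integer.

Trace:
#0 VA=0x30081A137FC (w,user):
  [0] read 0x10 idx=6: raw=0x11007 flags P=1 W=1 U=1 S=0
  [1] read 0x11 idx=2: raw=0x15007 flags P=1 W=1 U=1 S=0
  [2] read 0x15 idx=13: raw=0x18007 flags P=1 W=1 U=1 S=0
  [3] read 0x18 idx=19: raw=0x19007 flags P=1 W=1 U=1 S=0
  ⇒ phys 0x197FC  [4 reads]
#1 VA=0x5020321CF52 (r,kernel):
  [0] read 0x10 idx=10: raw=0x1D007 flags P=1 W=1 U=1 S=0
  [1] read 0x1D idx=8: raw=0x21007 flags P=1 W=1 U=1 S=0
  [2] read 0x21 idx=25: raw=0x23007 flags P=1 W=1 U=1 S=0
  [3] read 0x23 idx=28: raw=0x27007 flags P=1 W=1 U=1 S=0
  ⇒ phys 0x27F52  [4 reads]

Entries read for #1: 4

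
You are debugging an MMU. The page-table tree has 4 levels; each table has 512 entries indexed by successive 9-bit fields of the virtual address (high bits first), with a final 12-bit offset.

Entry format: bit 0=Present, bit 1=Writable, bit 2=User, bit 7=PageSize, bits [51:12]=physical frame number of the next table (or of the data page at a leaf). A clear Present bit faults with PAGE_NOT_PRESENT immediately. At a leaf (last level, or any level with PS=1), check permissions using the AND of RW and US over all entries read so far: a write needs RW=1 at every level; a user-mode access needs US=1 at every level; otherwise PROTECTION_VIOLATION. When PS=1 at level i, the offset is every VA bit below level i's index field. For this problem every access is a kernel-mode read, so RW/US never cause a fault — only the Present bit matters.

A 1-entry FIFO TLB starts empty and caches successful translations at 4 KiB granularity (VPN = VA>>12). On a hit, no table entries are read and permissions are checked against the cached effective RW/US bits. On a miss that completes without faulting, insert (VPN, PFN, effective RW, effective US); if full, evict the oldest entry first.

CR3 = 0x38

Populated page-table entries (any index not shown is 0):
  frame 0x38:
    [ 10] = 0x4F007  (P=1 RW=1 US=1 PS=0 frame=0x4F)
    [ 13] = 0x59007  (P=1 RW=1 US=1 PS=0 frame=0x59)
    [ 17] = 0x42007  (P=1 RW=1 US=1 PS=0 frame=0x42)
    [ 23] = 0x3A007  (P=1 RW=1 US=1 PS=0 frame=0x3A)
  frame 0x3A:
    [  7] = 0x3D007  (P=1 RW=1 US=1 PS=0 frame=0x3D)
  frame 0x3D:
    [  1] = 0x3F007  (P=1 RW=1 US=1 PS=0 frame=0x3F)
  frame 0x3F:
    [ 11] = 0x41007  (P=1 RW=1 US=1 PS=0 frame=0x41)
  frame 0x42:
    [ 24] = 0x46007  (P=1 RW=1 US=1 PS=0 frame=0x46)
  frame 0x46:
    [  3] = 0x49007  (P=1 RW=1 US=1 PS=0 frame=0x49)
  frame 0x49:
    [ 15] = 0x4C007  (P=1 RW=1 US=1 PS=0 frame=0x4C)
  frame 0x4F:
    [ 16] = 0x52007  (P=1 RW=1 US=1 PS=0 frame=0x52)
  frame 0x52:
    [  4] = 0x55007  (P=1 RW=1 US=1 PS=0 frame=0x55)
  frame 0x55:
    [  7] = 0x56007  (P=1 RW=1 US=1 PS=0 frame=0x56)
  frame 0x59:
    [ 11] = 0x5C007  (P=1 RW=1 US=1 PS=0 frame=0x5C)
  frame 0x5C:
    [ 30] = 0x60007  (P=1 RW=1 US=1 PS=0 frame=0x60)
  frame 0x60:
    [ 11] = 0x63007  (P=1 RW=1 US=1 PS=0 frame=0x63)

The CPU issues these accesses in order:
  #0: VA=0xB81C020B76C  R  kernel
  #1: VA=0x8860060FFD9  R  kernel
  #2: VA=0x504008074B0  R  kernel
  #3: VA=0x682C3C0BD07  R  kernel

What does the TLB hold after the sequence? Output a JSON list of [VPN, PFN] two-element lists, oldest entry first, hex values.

Per-access translation:
#0 VA=0xB81C020B76C (r,kernel):
  lvl0: tbl 0x38, slot 23 ⇒ 0x3A007 (P1/RW1/US1/PS0)
  lvl1: tbl 0x3A, slot 7 ⇒ 0x3D007 (P1/RW1/US1/PS0)
  lvl2: tbl 0x3D, slot 1 ⇒ 0x3F007 (P1/RW1/US1/PS0)
  lvl3: tbl 0x3F, slot 11 ⇒ 0x41007 (P1/RW1/US1/PS0)
  ⇒ phys 0x4176C  [4 reads]
#1 VA=0x8860060FFD9 (r,kernel):
  lvl0: tbl 0x38, slot 17 ⇒ 0x42007 (P1/RW1/US1/PS0)
  lvl1: tbl 0x42, slot 24 ⇒ 0x46007 (P1/RW1/US1/PS0)
  lvl2: tbl 0x46, slot 3 ⇒ 0x49007 (P1/RW1/US1/PS0)
  lvl3: tbl 0x49, slot 15 ⇒ 0x4C007 (P1/RW1/US1/PS0)
  ⇒ phys 0x4CFD9  [4 reads]
#2 VA=0x504008074B0 (r,kernel):
  lvl0: tbl 0x38, slot 10 ⇒ 0x4F007 (P1/RW1/US1/PS0)
  lvl1: tbl 0x4F, slot 16 ⇒ 0x52007 (P1/RW1/US1/PS0)
  lvl2: tbl 0x52, slot 4 ⇒ 0x55007 (P1/RW1/US1/PS0)
  lvl3: tbl 0x55, slot 7 ⇒ 0x56007 (P1/RW1/US1/PS0)
  ⇒ phys 0x564B0  [4 reads]
#3 VA=0x682C3C0BD07 (r,kernel):
  lvl0: tbl 0x38, slot 13 ⇒ 0x59007 (P1/RW1/US1/PS0)
  lvl1: tbl 0x59, slot 11 ⇒ 0x5C007 (P1/RW1/US1/PS0)
  lvl2: tbl 0x5C, slot 30 ⇒ 0x60007 (P1/RW1/US1/PS0)
  lvl3: tbl 0x60, slot 11 ⇒ 0x63007 (P1/RW1/US1/PS0)
  ⇒ phys 0x63D07  [4 reads]

TLB: [["0x682C3C0B", "0x63"]]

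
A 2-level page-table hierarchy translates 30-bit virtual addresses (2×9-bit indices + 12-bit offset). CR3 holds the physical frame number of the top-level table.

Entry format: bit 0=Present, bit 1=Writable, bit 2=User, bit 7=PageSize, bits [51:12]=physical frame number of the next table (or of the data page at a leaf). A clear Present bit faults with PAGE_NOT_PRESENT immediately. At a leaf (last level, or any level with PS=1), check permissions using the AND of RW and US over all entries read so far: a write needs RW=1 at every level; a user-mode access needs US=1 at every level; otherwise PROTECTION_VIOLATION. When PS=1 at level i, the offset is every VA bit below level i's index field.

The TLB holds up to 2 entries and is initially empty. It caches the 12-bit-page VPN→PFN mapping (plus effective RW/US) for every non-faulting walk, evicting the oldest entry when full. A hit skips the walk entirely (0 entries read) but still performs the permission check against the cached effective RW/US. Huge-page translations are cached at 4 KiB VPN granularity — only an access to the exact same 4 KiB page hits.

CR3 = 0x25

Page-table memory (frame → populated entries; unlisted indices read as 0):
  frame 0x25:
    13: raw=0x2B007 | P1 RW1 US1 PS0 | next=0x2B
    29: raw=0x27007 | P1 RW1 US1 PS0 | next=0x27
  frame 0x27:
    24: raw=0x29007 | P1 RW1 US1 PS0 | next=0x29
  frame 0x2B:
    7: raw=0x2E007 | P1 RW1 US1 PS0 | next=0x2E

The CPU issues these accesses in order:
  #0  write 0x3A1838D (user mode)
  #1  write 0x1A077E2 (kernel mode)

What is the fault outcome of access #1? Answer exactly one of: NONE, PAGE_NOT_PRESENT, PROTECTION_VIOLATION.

Per-access translation:
#0 VA=0x3A1838D (w,user):
  lvl0: tbl 0x25, slot 29 ⇒ 0x27007 (P1/RW1/US1/PS0)
  lvl1: tbl 0x27, slot 24 ⇒ 0x29007 (P1/RW1/US1/PS0)
  → PA=0x2938D  (2 entries read)
#1 VA=0x1A077E2 (w,kernel):
  lvl0: tbl 0x25, slot 13 ⇒ 0x2B007 (P1/RW1/US1/PS0)
  lvl1: tbl 0x2B, slot 7 ⇒ 0x2E007 (P1/RW1/US1/PS0)
  → PA=0x2E7E2  (2 entries read)

Access #1 fault: NONE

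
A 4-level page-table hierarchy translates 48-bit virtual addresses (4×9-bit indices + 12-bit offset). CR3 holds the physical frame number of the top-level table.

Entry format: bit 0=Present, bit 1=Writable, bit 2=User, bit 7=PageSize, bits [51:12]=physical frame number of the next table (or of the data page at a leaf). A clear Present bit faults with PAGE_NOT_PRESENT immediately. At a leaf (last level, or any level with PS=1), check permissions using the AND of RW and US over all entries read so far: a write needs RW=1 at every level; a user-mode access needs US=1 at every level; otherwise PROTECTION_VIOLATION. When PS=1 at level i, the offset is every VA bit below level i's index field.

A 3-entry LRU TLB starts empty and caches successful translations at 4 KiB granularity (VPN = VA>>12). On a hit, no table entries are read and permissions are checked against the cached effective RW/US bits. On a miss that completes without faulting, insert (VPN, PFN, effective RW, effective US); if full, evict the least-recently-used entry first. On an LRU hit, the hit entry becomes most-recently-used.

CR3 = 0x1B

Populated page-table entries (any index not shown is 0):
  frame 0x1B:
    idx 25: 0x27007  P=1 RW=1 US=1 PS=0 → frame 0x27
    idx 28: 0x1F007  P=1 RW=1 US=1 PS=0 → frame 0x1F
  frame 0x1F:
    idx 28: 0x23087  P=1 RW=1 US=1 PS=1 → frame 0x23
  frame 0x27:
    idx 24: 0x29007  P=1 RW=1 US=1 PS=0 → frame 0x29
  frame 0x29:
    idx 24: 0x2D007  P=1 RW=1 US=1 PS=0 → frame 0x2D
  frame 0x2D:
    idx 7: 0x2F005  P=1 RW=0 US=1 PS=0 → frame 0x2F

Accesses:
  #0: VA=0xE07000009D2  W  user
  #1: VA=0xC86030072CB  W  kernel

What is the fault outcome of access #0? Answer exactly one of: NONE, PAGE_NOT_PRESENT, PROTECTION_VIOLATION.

Trace:
#0 VA=0xE07000009D2 (w,user):
  [0] read 0x1B idx=28: raw=0x1F007 flags P=1 W=1 U=1 S=0
  [1] read 0x1F idx=28: raw=0x23087 flags P=1 W=1 U=1 S=1
  → PA=0x239D2 (huge @L1)  (2 entries read)
#1 VA=0xC86030072CB (w,kernel):
  [0] read 0x1B idx=25: raw=0x27007 flags P=1 W=1 U=1 S=0
  [1] read 0x27 idx=24: raw=0x29007 flags P=1 W=1 U=1 S=0
  [2] read 0x29 idx=24: raw=0x2D007 flags P=1 W=1 U=1 S=0
  [3] read 0x2D idx=7: raw=0x2F005 flags P=1 W=0 U=1 S=0
  ✗ PROTECTION_VIOLATION  [4 reads]

Access #0 fault: NONE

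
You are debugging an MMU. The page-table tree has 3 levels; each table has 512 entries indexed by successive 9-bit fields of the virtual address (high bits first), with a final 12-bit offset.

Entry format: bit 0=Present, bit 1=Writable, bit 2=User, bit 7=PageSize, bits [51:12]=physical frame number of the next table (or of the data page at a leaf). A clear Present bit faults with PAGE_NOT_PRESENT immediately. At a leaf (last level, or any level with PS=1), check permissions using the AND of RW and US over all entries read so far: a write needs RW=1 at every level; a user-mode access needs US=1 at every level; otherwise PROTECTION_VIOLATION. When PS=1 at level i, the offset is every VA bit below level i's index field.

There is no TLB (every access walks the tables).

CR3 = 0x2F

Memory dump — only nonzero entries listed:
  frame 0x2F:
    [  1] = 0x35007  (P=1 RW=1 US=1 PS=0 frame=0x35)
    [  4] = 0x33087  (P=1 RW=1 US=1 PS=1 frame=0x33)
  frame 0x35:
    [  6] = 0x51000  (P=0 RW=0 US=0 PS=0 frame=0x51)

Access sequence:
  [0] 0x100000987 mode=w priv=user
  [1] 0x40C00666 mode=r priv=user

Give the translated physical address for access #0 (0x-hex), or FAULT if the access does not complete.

Trace:
#0 VA=0x100000987 (w,user):
  L0: frame=0x2F idx=4 entry=0x33087 [P=1 RW=1 US=1 PS=1]
  → PA=0x33987 (huge @L0)  (1 entries read)
#1 VA=0x40C00666 (r,user):
  L0: frame=0x2F idx=1 entry=0x35007 [P=1 RW=1 US=1 PS=0]
  L1: frame=0x35 idx=6 entry=0x51000 [P=0 RW=0 US=0 PS=0]
  → PAGE_NOT_PRESENT  (2 entries read)

Access #0 PA: 0x33987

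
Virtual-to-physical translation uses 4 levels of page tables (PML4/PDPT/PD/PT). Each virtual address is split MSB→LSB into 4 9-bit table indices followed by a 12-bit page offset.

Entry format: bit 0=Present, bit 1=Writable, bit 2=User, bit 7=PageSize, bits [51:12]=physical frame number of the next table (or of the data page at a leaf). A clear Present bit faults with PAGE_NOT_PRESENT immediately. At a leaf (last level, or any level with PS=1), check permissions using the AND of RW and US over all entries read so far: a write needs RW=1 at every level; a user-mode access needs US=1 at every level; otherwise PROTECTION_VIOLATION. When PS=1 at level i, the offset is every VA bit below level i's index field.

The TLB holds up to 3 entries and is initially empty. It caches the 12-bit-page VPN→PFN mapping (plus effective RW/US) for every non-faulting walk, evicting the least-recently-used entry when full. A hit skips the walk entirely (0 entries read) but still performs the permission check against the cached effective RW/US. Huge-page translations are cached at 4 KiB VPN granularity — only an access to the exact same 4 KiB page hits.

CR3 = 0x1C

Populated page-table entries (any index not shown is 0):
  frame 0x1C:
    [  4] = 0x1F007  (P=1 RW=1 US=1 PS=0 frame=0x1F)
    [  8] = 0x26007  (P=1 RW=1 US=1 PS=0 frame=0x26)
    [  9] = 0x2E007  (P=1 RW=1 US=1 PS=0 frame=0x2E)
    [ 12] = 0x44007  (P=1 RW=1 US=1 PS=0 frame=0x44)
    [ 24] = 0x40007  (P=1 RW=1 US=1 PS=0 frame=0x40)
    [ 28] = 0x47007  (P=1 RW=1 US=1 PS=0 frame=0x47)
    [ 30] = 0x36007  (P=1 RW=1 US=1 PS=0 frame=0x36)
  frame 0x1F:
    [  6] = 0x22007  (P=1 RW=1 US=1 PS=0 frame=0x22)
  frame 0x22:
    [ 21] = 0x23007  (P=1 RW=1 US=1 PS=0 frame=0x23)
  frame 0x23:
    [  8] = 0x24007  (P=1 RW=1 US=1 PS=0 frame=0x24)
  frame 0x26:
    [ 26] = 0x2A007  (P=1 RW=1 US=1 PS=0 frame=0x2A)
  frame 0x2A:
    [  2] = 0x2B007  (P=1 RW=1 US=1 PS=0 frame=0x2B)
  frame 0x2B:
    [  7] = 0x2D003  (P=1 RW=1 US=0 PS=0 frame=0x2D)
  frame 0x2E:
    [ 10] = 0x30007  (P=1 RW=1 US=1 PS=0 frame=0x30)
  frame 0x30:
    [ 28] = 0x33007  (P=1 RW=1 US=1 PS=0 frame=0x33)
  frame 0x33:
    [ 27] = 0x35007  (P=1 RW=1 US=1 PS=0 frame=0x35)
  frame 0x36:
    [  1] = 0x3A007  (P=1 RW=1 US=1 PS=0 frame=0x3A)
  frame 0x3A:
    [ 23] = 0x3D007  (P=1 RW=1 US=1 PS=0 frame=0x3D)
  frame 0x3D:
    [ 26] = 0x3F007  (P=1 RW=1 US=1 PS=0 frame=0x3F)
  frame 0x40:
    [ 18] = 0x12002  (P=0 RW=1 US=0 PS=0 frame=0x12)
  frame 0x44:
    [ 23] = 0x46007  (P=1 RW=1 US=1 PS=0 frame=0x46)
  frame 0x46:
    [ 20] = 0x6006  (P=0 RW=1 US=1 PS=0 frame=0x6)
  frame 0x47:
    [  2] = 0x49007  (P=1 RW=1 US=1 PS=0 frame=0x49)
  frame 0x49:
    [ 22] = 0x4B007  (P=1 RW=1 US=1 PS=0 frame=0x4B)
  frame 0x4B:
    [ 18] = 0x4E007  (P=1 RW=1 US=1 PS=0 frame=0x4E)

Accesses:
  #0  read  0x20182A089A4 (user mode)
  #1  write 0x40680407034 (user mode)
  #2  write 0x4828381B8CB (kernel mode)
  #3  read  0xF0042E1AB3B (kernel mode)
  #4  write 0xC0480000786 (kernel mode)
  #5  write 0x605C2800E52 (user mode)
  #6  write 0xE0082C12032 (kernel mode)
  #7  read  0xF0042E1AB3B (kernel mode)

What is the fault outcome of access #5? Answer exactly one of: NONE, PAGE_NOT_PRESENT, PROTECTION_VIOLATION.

Trace:
#0 VA=0x20182A089A4 (r,user):
  lvl0: tbl 0x1C, slot 4 ⇒ 0x1F007 (P1/RW1/US1/PS0)
  lvl1: tbl 0x1F, slot 6 ⇒ 0x22007 (P1/RW1/US1/PS0)
  lvl2: tbl 0x22, slot 21 ⇒ 0x23007 (P1/RW1/US1/PS0)
  lvl3: tbl 0x23, slot 8 ⇒ 0x24007 (P1/RW1/US1/PS0)
  ✓ 0x249A4  — 4 lookups
#1 VA=0x40680407034 (w,user):
  lvl0: tbl 0x1C, slot 8 ⇒ 0x26007 (P1/RW1/US1/PS0)
  lvl1: tbl 0x26, slot 26 ⇒ 0x2A007 (P1/RW1/US1/PS0)
  lvl2: tbl 0x2A, slot 2 ⇒ 0x2B007 (P1/RW1/US1/PS0)
  lvl3: tbl 0x2B, slot 7 ⇒ 0x2D003 (P1/RW1/US0/PS0)
  ✗ PROTECTION_VIOLATION  [4 reads]
#2 VA=0x4828381B8CB (w,kernel):
  lvl0: tbl 0x1C, slot 9 ⇒ 0x2E007 (P1/RW1/US1/PS0)
  lvl1: tbl 0x2E, slot 10 ⇒ 0x30007 (P1/RW1/US1/PS0)
  lvl2: tbl 0x30, slot 28 ⇒ 0x33007 (P1/RW1/US1/PS0)
  lvl3: tbl 0x33, slot 27 ⇒ 0x35007 (P1/RW1/US1/PS0)
  ✓ 0x358CB  — 4 lookups
#3 VA=0xF0042E1AB3B (r,kernel):
  lvl0: tbl 0x1C, slot 30 ⇒ 0x36007 (P1/RW1/US1/PS0)
  lvl1: tbl 0x36, slot 1 ⇒ 0x3A007 (P1/RW1/US1/PS0)
  lvl2: tbl 0x3A, slot 23 ⇒ 0x3D007 (P1/RW1/US1/PS0)
  lvl3: tbl 0x3D, slot 26 ⇒ 0x3F007 (P1/RW1/US1/PS0)
  ✓ 0x3FB3B  — 4 lookups
#4 VA=0xC0480000786 (w,kernel):
  lvl0: tbl 0x1C, slot 24 ⇒ 0x40007 (P1/RW1/US1/PS0)
  lvl1: tbl 0x40, slot 18 ⇒ 0x12002 (P0/RW1/US0/PS0)
  ✗ PAGE_NOT_PRESENT  [2 reads]
#5 VA=0x605C2800E52 (w,user):
  lvl0: tbl 0x1C, slot 12 ⇒ 0x44007 (P1/RW1/US1/PS0)
  lvl1: tbl 0x44, slot 23 ⇒ 0x46007 (P1/RW1/US1/PS0)
  lvl2: tbl 0x46, slot 20 ⇒ 0x6006 (P0/RW1/US1/PS0)
  ✗ PAGE_NOT_PRESENT  [3 reads]
#6 VA=0xE0082C12032 (w,kernel):
  lvl0: tbl 0x1C, slot 28 ⇒ 0x47007 (P1/RW1/US1/PS0)
  lvl1: tbl 0x47, slot 2 ⇒ 0x49007 (P1/RW1/US1/PS0)
  lvl2: tbl 0x49, slot 22 ⇒ 0x4B007 (P1/RW1/US1/PS0)
  lvl3: tbl 0x4B, slot 18 ⇒ 0x4E007 (P1/RW1/US1/PS0)
  ✓ 0x4E032  — 4 lookups
#7 VA=0xF0042E1AB3B (r,kernel):
  TLB hit vpn=0xF0042E1A → PA=0x3FB3B

Access #5 fault: PAGE_NOT_PRESENT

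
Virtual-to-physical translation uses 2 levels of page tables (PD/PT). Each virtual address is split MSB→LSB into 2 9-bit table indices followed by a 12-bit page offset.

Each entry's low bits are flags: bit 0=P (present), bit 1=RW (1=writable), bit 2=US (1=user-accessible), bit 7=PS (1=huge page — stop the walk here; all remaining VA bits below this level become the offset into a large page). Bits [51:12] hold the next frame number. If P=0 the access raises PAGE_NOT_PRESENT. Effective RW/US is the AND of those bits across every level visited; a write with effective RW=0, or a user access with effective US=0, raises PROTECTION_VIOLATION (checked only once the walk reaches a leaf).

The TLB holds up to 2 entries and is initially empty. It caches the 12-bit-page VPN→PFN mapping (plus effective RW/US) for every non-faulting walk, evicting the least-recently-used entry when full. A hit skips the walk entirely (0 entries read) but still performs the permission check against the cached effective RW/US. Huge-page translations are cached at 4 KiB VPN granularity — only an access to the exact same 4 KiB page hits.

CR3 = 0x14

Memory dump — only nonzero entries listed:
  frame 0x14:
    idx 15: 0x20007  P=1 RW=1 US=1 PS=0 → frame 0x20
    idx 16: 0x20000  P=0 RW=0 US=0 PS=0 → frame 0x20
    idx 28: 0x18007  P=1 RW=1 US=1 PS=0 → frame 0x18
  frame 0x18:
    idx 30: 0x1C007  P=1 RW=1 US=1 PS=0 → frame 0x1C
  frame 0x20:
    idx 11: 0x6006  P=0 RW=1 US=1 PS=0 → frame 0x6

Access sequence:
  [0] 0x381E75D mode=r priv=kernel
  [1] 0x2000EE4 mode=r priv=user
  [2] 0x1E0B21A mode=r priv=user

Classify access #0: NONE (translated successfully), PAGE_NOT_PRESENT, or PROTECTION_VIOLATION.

Walk each access:
#0 VA=0x381E75D (r,kernel):
  L0 @0x14[28] → 0x18007  P=1,RW=1,US=1,PS=0
  L1 @0x18[30] → 0x1C007  P=1,RW=1,US=1,PS=0
  ✓ 0x1C75D  — 2 lookups
#1 VA=0x2000EE4 (r,user):
  L0 @0x14[16] → 0x20000  P=0,RW=0,US=0,PS=0
  ✗ PAGE_NOT_PRESENT  [1 reads]
#2 VA=0x1E0B21A (r,user):
  L0 @0x14[15] → 0x20007  P=1,RW=1,US=1,PS=0
  L1 @0x20[11] → 0x6006  P=0,RW=1,US=1,PS=0
  ✗ PAGE_NOT_PRESENT  [2 reads]

Access #0 fault: NONE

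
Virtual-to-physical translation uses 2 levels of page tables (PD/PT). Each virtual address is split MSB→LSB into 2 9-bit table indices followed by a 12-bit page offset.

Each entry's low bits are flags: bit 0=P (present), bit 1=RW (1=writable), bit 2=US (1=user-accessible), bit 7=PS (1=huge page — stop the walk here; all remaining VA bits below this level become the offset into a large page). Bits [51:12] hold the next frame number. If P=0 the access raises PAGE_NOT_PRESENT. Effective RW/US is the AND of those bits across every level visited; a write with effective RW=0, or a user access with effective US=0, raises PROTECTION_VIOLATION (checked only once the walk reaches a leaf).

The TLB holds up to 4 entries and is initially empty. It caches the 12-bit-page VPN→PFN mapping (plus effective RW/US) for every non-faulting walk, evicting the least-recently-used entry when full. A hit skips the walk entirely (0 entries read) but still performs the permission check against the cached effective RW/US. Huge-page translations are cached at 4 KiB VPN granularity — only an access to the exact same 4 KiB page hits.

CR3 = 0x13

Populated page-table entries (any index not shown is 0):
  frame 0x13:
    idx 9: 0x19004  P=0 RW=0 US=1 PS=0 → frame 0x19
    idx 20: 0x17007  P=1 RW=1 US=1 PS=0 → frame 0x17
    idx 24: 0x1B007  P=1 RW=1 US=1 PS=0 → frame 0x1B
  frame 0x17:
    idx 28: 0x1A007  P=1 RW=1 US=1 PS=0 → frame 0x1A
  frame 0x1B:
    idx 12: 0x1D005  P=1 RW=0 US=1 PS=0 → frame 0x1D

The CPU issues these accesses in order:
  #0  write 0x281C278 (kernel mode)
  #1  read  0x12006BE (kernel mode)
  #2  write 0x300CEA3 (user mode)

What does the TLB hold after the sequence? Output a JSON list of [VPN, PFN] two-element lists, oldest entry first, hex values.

Per-access translation:
#0 VA=0x281C278 (w,kernel):
  [0] read 0x13 idx=20: raw=0x17007 flags P=1 W=1 U=1 S=0
  [1] read 0x17 idx=28: raw=0x1A007 flags P=1 W=1 U=1 S=0
  → PA=0x1A278  (2 entries read)
#1 VA=0x12006BE (r,kernel):
  [0] read 0x13 idx=9: raw=0x19004 flags P=0 W=0 U=1 S=0
  → PAGE_NOT_PRESENT  (1 entries read)
#2 VA=0x300CEA3 (w,user):
  [0] read 0x13 idx=24: raw=0x1B007 flags P=1 W=1 U=1 S=0
  [1] read 0x1B idx=12: raw=0x1D005 flags P=1 W=0 U=1 S=0
  → PROTECTION_VIOLATION  (2 entries read)

TLB: [["0x281C", "0x1A"]]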